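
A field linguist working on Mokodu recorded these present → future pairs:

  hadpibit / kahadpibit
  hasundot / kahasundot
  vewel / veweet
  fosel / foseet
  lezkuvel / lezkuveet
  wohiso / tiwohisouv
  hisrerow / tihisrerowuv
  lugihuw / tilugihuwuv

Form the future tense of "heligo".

tiheligouv

hasundot and wohiso both have last vowel 'o' yet inflect differently (kahasundot, tiwohisouv), so the last vowel is not what conditions the rule; the final letter is.
"heligo" ends in -o. The one such stem in the data (wohiso → tiwohisouv) adds ti- … -uv around the stem, so the same rule applies.
The other patterns: stems ending in -t add the prefix ka-; stems ending in -l drop the final letter and add -et.
So heligo → tiheligouv.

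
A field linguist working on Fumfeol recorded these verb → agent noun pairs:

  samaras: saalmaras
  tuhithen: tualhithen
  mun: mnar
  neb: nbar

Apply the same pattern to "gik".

mun and tuhithen both end in -n yet inflect differently (mnar, tualhithen), so the final letter is not what conditions the rule; the number of vowels is.
"gik" has 1 vowel. The stems with 1 vowel (mun → mnar, neb → nbar) delete the last vowel and add -ar.
The other pattern: stems with 3 vowels insert -al- after the first vowel.
So gik → gkar.

gkar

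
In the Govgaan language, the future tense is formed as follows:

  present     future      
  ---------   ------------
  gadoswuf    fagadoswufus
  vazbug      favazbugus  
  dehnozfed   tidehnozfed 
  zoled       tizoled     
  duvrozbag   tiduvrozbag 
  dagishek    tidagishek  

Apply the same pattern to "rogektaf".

"rogektaf" has last vowel 'a'. The one such stem in the data (duvrozbag → tiduvrozbag) adds the prefix ti-, so the same rule applies.
So rogektaf → tirogektaf.

tirogektaf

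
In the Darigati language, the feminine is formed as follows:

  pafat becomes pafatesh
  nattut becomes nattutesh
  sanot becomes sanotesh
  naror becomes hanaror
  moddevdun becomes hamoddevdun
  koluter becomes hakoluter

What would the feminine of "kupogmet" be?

"kupogmet" ends in -t. The stems ending in -t (pafat → pafatesh, nattut → nattutesh, sanot → sanotesh) add -esh.
The other pattern: stems ending in -n or -r add the prefix ha-.
So kupogmet → kupogmetesh.

kupogmetesh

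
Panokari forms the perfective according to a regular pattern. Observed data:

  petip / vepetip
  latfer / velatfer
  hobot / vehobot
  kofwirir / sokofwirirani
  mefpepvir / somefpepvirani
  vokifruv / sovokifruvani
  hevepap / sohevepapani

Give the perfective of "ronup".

"ronup" has 2 vowels. The stems with 2 vowels (petip → vepetip, latfer → velatfer, hobot → vehobot) add the prefix ve-.
The other pattern: stems with 3 vowels add so- … -ani around the stem.
So ronup → veronup.

veronup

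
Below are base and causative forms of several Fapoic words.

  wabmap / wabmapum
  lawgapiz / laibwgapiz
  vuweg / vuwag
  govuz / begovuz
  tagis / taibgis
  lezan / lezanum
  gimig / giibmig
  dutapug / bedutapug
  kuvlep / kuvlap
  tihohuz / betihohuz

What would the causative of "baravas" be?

"baravas" has last vowel 'a'. The stems whose last vowel is 'a' (lezan → lezanum, wabmap → wabmapum) add -um.
The other patterns: stems whose last vowel is 'e' change the last vowel to 'a'; stems whose last vowel is 'u' add the prefix be-; stems whose last vowel is 'i' insert -ib- after the first vowel.
So baravas → baravasum.

baravasum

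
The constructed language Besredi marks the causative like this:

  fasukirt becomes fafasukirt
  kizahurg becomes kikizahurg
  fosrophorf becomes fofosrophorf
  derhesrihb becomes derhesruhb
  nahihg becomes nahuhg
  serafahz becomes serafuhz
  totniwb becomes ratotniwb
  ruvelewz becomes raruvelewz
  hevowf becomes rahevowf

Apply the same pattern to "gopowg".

"gopowg" has second-to-last letter 'w'. The stems whose second-to-last letter is 'w' (totniwb → ratotniwb, ruvelewz → raruvelewz, hevowf → rahevowf) add the prefix ra-.
The other patterns: stems whose second-to-last letter is 'r' repeat the first consonant+vowel as a prefix; stems whose second-to-last letter is 'h' change the last vowel to 'u'.
So gopowg → ragopowg.

ragopowg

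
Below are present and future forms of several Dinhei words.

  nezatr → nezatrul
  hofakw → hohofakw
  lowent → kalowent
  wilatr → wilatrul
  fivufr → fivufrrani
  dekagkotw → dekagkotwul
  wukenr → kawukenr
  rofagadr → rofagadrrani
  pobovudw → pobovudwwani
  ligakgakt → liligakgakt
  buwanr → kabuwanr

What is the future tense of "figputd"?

figputdul

ligakgakt and lowent both end in -t yet inflect differently (liligakgakt, kalowent), so the final letter is not what conditions the rule; the second-to-last letter is.
"figputd" has second-to-last letter 't'. The stems whose second-to-last letter is 't' (dekagkotw → dekagkotwul, nezatr → nezatrul, wilatr → wilatrul) add -ul.
The other patterns: stems whose second-to-last letter is 'k' repeat the first consonant+vowel as a prefix; stems whose second-to-last letter is 'n' add the prefix ka-; stems whose second-to-last letter is 'd' or 'f' double the final consonant and add -ani.
So figputd → figputdul.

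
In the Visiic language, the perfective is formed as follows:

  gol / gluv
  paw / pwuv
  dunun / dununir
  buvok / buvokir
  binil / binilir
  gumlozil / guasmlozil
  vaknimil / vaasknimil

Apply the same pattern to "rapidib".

gol and binil both end in -l yet inflect differently (gluv, binilir), so the final letter is not what conditions the rule; the number of vowels is.
"rapidib" has 3 vowels. The stems with 3 vowels (gumlozil → guasmlozil, vaknimil → vaasknimil) insert -as- after the first vowel.
So rapidib → raaspidib.

raaspidib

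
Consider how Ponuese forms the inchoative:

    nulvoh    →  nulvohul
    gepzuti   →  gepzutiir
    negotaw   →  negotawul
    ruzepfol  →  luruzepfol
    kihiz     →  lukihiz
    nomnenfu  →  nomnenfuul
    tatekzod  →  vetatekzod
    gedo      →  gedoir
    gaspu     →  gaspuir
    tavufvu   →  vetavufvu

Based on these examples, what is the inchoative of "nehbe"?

nehbeul

nomnenfu and tavufvu both end in -u yet inflect differently (nomnenfuul, vetavufvu), so the final letter is not what conditions the rule; the first letter is.
"nehbe" begins with n-. The stems beginning with n- (negotaw → negotawul, nomnenfu → nomnenfuul, nulvoh → nulvohul) add -ul.
The other patterns: stems beginning with t- add the prefix ve-; stems beginning with g- add -ir; stems beginning with k- or r- add the prefix lu-.
So nehbe → nehbeul.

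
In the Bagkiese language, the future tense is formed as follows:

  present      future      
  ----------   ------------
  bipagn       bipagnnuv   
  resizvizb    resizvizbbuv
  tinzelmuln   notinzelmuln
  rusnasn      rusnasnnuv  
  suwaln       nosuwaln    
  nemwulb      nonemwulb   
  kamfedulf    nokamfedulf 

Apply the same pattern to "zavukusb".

suwaln and rusnasn both end in -n yet inflect differently (nosuwaln, rusnasnnuv), so the final letter is not what conditions the rule; the second-to-last letter is.
"zavukusb" has second-to-last letter 's'. The one such stem in the data (rusnasn → rusnasnnuv) doubles the final consonant and adds -uv (as do resizvizb, bipagn), so the same rule applies.
So zavukusb → zavukusbbuv.

zavukusbbuv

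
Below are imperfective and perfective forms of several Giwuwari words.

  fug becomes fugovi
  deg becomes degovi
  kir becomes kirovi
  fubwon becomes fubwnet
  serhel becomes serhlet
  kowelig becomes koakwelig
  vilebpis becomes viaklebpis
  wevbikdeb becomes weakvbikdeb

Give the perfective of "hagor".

"hagor" has 2 vowels. The stems with 2 vowels (fubwon → fubwnet, serhel → serhlet) delete the last vowel and add -et.
So hagor → hagret.

hagret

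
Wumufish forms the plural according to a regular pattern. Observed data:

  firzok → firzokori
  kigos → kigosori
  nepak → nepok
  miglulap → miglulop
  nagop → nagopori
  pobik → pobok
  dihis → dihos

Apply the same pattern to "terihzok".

"terihzok" has last vowel 'o'. The stems whose last vowel is 'o' (firzok → firzokori, nagop → nagopori, kigos → kigosori) add -ori.
The other pattern: stems whose last vowel is 'a' or 'i' change the last vowel to 'o'.
So terihzok → terihzokori.

terihzokori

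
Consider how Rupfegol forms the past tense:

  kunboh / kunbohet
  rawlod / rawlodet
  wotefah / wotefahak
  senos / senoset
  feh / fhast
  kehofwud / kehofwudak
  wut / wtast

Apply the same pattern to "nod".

feh and kunboh both end in -h yet inflect differently (fhast, kunbohet), so the final letter is not what conditions the rule; the number of vowels is.
"nod" has 1 vowel. The stems with 1 vowel (wut → wtast, feh → fhast) delete the last vowel and add -ast.
So nod → ndast.

ndast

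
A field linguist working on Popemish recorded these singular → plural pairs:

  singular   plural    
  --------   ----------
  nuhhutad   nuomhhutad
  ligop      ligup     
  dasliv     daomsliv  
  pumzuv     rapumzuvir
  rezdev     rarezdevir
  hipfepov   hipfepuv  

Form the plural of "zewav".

hipfepov and dasliv both end in -v yet inflect differently (hipfepuv, daomsliv), so the final letter is not what conditions the rule; the last vowel is.
"zewav" has last vowel 'a'. The one such stem in the data (nuhhutad → nuomhhutad) inserts -om- after the first vowel (as does dasliv), so the same rule applies.
The other patterns: stems whose last vowel is 'o' change the last vowel to 'u'; stems whose last vowel is 'e' or 'u' add ra- … -ir around the stem.
So zewav → zeomwav.

zeomwav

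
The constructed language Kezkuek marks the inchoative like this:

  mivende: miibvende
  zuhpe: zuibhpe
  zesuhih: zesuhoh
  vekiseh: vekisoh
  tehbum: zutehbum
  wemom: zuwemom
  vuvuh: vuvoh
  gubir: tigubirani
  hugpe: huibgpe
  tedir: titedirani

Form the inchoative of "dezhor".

tehbum and vuvuh both have last vowel 'u' yet inflect differently (zutehbum, vuvoh), so the last vowel is not what conditions the rule; the final letter is.
"dezhor" ends in -r. The stems ending in -r (gubir → tigubirani, tedir → titedirani) add ti- … -ani around the stem.
The other patterns: stems ending in -m add the prefix zu-; stems ending in -h change the last vowel to 'o'; stems ending in -e insert -ib- after the first vowel.
So dezhor → tidezhorani.

tidezhorani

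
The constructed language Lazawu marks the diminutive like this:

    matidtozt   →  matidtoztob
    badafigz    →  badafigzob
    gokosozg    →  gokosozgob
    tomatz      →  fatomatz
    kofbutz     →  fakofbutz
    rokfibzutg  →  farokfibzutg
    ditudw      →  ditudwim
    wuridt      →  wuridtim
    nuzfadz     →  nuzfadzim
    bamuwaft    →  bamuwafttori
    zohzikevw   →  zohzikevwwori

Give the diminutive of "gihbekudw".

gihbekudwim

"gihbekudw" has second-to-last letter 'd'. The stems whose second-to-last letter is 'd' (ditudw → ditudwim, wuridt → wuridtim, nuzfadz → nuzfadzim) add -im.
The other patterns: stems whose second-to-last letter is 'g' or 'z' add -ob; stems whose second-to-last letter is 't' add the prefix fa-; stems whose second-to-last letter is 'f' or 'v' double the final consonant and add -ori.
So gihbekudw → gihbekudwim.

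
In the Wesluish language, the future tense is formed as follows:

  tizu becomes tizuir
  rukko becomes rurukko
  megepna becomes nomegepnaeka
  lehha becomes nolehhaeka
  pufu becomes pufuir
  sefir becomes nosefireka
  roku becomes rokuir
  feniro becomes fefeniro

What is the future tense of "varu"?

roku and rukko both begin with r- yet inflect differently (rokuir, rurukko), so the first letter is not what conditions the rule; the final letter is.
"varu" ends in -u. The stems ending in -u (tizu → tizuir, pufu → pufuir, roku → rokuir) add -ir.
So varu → varuir.

varuir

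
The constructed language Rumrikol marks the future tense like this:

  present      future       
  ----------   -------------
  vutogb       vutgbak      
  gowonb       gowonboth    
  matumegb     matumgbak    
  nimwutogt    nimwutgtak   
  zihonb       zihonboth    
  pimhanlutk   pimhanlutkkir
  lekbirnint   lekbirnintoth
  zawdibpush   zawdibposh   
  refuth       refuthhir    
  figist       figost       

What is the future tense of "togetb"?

togetbbir

"togetb" has second-to-last letter 't'. The stems whose second-to-last letter is 't' (refuth → refuthhir, pimhanlutk → pimhanlutkkir) double the final consonant and add -ir.
The other patterns: stems whose second-to-last letter is 'n' add -oth; stems whose second-to-last letter is 's' change the last vowel to 'o'; stems whose second-to-last letter is 'g' delete the last vowel and add -ak.
So togetb → togetbbir.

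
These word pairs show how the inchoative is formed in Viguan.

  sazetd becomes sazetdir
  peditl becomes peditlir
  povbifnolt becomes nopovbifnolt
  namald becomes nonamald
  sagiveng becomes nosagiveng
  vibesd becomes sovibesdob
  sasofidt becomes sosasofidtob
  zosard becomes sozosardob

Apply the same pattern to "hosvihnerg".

sohosvihnergob

sazetd and namald both end in -d yet inflect differently (sazetdir, nonamald), so the final letter is not what conditions the rule; the second-to-last letter is.
"hosvihnerg" has second-to-last letter 'r'. The one such stem in the data (zosard → sozosardob) adds so- … -ob around the stem, so the same rule applies.
The other patterns: stems whose second-to-last letter is 't' add -ir; stems whose second-to-last letter is 'l' or 'n' add the prefix no-.
So hosvihnerg → sohosvihnergob.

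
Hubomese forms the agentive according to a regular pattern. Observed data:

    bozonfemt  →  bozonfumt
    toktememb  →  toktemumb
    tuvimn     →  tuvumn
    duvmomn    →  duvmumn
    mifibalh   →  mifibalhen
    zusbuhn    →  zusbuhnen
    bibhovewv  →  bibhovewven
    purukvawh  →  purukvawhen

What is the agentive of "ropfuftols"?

"ropfuftols" has second-to-last letter 'l'. The one such stem in the data (mifibalh → mifibalhen) adds -en, so the same rule applies.
The other pattern: stems whose second-to-last letter is 'm' change the last vowel to 'u'.
So ropfuftols → ropfuftolsen.

ropfuftolsen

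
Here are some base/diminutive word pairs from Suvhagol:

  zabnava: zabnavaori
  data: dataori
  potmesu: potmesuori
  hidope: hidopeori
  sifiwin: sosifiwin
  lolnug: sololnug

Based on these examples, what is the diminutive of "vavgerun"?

potmesu and lolnug both have last vowel 'u' yet inflect differently (potmesuori, sololnug), so the last vowel is not what conditions the rule; whether the stem ends in a vowel or a consonant is.
"vavgerun" ends in a consonant. The stems ending in a consonant (sifiwin → sosifiwin, lolnug → sololnug) add the prefix so-.
The other pattern: stems ending in a vowel add -ori.
So vavgerun → sovavgerun.

sovavgerun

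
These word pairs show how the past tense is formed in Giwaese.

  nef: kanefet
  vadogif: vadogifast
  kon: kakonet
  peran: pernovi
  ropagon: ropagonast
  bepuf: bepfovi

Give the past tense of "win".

kawinet

nef and bepuf both end in -f yet inflect differently (kanefet, bepfovi), so the final letter is not what conditions the rule; the number of vowels is.
"win" has 1 vowel. The stems with 1 vowel (kon → kakonet, nef → kanefet) add ka- … -et around the stem.
The other patterns: stems with 2 vowels delete the last vowel and add -ovi; stems with 3 vowels add -ast.
So win → kawinet.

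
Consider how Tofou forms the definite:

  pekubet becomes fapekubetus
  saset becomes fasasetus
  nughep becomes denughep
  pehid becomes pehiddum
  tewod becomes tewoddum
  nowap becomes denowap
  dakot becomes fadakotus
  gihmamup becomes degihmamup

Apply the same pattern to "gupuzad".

gupuzaddum

tewod and dakot both have last vowel 'o' yet inflect differently (tewoddum, fadakotus), so the last vowel is not what conditions the rule; the final letter is.
"gupuzad" ends in -d. The stems ending in -d (tewod → tewoddum, pehid → pehiddum) double the final consonant and add -um.
The other patterns: stems ending in -p add the prefix de-; stems ending in -t add fa- … -us around the stem.
So gupuzad → gupuzaddum.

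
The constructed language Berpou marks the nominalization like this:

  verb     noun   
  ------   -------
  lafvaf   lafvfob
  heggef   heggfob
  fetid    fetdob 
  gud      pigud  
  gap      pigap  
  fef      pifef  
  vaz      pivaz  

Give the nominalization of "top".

fetid and gud both end in -d yet inflect differently (fetdob, pigud), so the final letter is not what conditions the rule; the number of vowels is.
"top" has 1 vowel. The stems with 1 vowel (gud → pigud, gap → pigap, fef → pifef) add the prefix pi-.
The other pattern: stems with 2 vowels delete the last vowel and add -ob.
So top → pitop.

pitop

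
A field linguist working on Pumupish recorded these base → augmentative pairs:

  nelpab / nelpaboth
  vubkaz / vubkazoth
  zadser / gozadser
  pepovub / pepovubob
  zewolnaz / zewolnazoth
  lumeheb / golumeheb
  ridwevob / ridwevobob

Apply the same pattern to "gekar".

gekaroth

nelpab and lumeheb both end in -b yet inflect differently (nelpaboth, golumeheb), so the final letter is not what conditions the rule; the last vowel is.
"gekar" has last vowel 'a'. The stems whose last vowel is 'a' (nelpab → nelpaboth, vubkaz → vubkazoth, zewolnaz → zewolnazoth) add -oth.
So gekar → gekaroth.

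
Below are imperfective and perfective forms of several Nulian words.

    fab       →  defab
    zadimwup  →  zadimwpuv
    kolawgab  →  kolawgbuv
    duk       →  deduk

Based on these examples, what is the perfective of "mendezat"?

kolawgab and fab both end in -b yet inflect differently (kolawgbuv, defab), so the final letter is not what conditions the rule; the number of vowels is.
"mendezat" has 3 vowels. The stems with 3 vowels (kolawgab → kolawgbuv, zadimwup → zadimwpuv) delete the last vowel and add -uv.
The other pattern: stems with 1 vowel add the prefix de-.
So mendezat → mendeztuv.

mendeztuv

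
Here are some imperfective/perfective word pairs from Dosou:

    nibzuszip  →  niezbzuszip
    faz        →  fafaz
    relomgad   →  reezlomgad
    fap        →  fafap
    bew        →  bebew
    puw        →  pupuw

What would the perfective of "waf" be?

wawaf

"waf" has 1 vowel. The stems with 1 vowel (bew → bebew, puw → pupuw, faz → fafaz) repeat the first consonant+vowel as a prefix.
The other pattern: stems with 3 vowels insert -ez- after the first vowel.
So waf → wawaf.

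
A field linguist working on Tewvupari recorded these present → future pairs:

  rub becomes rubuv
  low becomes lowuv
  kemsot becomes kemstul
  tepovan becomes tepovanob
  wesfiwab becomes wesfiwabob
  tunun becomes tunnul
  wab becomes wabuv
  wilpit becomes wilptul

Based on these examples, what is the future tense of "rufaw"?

rufwul

wab and wesfiwab both end in -b yet inflect differently (wabuv, wesfiwabob), so the final letter is not what conditions the rule; the number of vowels is.
"rufaw" has 2 vowels. The stems with 2 vowels (tunun → tunnul, kemsot → kemstul, wilpit → wilptul) delete the last vowel and add -ul.
The other patterns: stems with 1 vowel add -uv; stems with 3 vowels add -ob.
So rufaw → rufwul.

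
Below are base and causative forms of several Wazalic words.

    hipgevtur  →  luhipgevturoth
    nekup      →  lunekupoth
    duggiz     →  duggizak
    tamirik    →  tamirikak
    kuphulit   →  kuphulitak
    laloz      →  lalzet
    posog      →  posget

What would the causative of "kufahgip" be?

kufahgipak

"kufahgip" has last vowel 'i'. The stems whose last vowel is 'i' (duggiz → duggizak, tamirik → tamirikak, kuphulit → kuphulitak) add -ak.
So kufahgip → kufahgipak.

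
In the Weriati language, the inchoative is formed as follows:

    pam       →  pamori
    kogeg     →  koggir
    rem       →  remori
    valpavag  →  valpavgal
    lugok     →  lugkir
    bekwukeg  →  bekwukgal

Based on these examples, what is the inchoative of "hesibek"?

"hesibek" has 3 vowels. The stems with 3 vowels (bekwukeg → bekwukgal, valpavag → valpavgal) delete the last vowel and add -al.
The other patterns: stems with 1 vowel add -ori; stems with 2 vowels delete the last vowel and add -ir.
So hesibek → hesibkal.

hesibkal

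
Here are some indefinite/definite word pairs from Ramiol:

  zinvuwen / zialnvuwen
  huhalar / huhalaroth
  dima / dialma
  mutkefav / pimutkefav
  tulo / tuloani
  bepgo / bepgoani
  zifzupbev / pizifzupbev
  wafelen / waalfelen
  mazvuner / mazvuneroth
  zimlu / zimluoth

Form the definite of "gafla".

zifzupbev and mazvuner both have last vowel 'e' yet inflect differently (pizifzupbev, mazvuneroth), so the last vowel is not what conditions the rule; the final letter is.
"gafla" ends in -a. The one such stem in the data (dima → dialma) inserts -al- after the first vowel (as do wafelen, zinvuwen), so the same rule applies.
The other patterns: stems ending in -v add the prefix pi-; stems ending in -o add -ani; stems ending in -r or -u add -oth.
So gafla → gaalfla.

gaalfla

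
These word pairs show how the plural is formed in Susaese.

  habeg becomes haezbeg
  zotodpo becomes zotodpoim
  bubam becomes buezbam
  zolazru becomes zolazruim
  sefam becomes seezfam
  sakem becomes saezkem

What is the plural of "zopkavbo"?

"zopkavbo" ends in a vowel. The stems ending in a vowel (zotodpo → zotodpoim, zolazru → zolazruim) add -im.
The other pattern: stems ending in a consonant insert -ez- after the first vowel.
So zopkavbo → zopkavboim.

zopkavboim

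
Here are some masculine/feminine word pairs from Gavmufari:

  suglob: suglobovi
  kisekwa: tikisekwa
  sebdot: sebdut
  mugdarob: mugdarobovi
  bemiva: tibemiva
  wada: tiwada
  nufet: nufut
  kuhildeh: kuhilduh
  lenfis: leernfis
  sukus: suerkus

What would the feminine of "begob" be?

mugdarob and sebdot both have last vowel 'o' yet inflect differently (mugdarobovi, sebdut), so the last vowel is not what conditions the rule; the final letter is.
"begob" ends in -b. The stems ending in -b (mugdarob → mugdarobovi, suglob → suglobovi) add -ovi.
So begob → begobovi.

begobovi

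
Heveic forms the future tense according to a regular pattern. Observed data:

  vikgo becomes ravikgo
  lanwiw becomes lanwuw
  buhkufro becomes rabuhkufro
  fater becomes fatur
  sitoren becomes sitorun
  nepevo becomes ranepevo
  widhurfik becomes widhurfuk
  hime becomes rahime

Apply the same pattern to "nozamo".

hime and sitoren both have last vowel 'e' yet inflect differently (rahime, sitorun), so the last vowel is not what conditions the rule; whether the stem ends in a vowel or a consonant is.
"nozamo" ends in a vowel. The stems ending in a vowel (buhkufro → rabuhkufro, hime → rahime, nepevo → ranepevo) add the prefix ra-.
The other pattern: stems ending in a consonant change the last vowel to 'u'.
So nozamo → ranozamo.

ranozamo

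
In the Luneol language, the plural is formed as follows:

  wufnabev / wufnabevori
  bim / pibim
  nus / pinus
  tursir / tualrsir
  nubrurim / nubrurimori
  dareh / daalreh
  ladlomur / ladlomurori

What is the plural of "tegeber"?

bim and nubrurim both end in -m yet inflect differently (pibim, nubrurimori), so the final letter is not what conditions the rule; the number of vowels is.
"tegeber" has 3 vowels. The stems with 3 vowels (wufnabev → wufnabevori, nubrurim → nubrurimori, ladlomur → ladlomurori) add -ori.
The other patterns: stems with 1 vowel add the prefix pi-; stems with 2 vowels insert -al- after the first vowel.
So tegeber → tegeberori.

tegeberori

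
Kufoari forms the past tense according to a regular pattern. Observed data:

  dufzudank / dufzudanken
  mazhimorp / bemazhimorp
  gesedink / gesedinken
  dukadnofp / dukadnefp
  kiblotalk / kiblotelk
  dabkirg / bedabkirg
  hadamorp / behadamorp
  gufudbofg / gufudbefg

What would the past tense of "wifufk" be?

hadamorp and dukadnofp both end in -p yet inflect differently (behadamorp, dukadnefp), so the final letter is not what conditions the rule; the second-to-last letter is.
"wifufk" has second-to-last letter 'f'. The stems whose second-to-last letter is 'f' (dukadnofp → dukadnefp, gufudbofg → gufudbefg) change the last vowel to 'e'.
So wifufk → wifefk.

wifefk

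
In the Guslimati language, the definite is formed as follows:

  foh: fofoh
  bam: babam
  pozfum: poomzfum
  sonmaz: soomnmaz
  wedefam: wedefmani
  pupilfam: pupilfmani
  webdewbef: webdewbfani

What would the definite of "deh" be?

dedeh

"deh" has 1 vowel. The stems with 1 vowel (foh → fofoh, bam → babam) repeat the first consonant+vowel as a prefix.
The other patterns: stems with 2 vowels insert -om- after the first vowel; stems with 3 vowels delete the last vowel and add -ani.
So deh → dedeh.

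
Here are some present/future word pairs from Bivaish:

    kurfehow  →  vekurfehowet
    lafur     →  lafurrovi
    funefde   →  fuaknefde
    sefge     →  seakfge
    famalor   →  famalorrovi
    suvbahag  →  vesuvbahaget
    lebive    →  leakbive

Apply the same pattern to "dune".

duakne

famalor and kurfehow both have last vowel 'o' yet inflect differently (famalorrovi, vekurfehowet), so the last vowel is not what conditions the rule; the final letter is.
"dune" ends in -e. The stems ending in -e (sefge → seakfge, lebive → leakbive, funefde → fuaknefde) insert -ak- after the first vowel.
The other patterns: stems ending in -r double the final consonant and add -ovi; stems ending in -g or -w add ve- … -et around the stem.
So dune → duakne.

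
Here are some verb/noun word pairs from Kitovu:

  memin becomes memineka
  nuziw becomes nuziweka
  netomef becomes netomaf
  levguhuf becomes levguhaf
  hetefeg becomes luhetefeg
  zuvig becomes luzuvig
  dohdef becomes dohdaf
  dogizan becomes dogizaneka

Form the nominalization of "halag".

hetefeg and netomef both have last vowel 'e' yet inflect differently (luhetefeg, netomaf), so the last vowel is not what conditions the rule; the final letter is.
"halag" ends in -g. The stems ending in -g (zuvig → luzuvig, hetefeg → luhetefeg) add the prefix lu-.
The other patterns: stems ending in -f change the last vowel to 'a'; stems ending in -n or -w add -eka.
So halag → luhalag.

luhalag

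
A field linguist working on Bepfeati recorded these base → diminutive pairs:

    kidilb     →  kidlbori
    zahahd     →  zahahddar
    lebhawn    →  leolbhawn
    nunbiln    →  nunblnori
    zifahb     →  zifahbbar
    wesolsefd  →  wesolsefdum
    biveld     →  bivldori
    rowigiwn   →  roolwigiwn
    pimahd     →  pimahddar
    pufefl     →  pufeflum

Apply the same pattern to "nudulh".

rowigiwn and nunbiln both end in -n yet inflect differently (roolwigiwn, nunblnori), so the final letter is not what conditions the rule; the second-to-last letter is.
"nudulh" has second-to-last letter 'l'. The stems whose second-to-last letter is 'l' (biveld → bivldori, nunbiln → nunblnori, kidilb → kidlbori) delete the last vowel and add -ori.
The other patterns: stems whose second-to-last letter is 'w' insert -ol- after the first vowel; stems whose second-to-last letter is 'f' add -um; stems whose second-to-last letter is 'h' double the final consonant and add -ar.
So nudulh → nudlhori.

nudlhori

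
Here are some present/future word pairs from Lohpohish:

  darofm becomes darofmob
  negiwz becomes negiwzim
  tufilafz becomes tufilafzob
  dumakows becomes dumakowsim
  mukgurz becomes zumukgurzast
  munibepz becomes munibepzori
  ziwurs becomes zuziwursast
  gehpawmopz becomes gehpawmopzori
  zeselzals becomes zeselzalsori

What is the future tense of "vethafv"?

tufilafz and mukgurz both end in -z yet inflect differently (tufilafzob, zumukgurzast), so the final letter is not what conditions the rule; the second-to-last letter is.
"vethafv" has second-to-last letter 'f'. The stems whose second-to-last letter is 'f' (darofm → darofmob, tufilafz → tufilafzob) add -ob.
The other patterns: stems whose second-to-last letter is 'r' add zu- … -ast around the stem; stems whose second-to-last letter is 'w' add -im; stems whose second-to-last letter is 'l' or 'p' add -ori.
So vethafv → vethafvob.

vethafvob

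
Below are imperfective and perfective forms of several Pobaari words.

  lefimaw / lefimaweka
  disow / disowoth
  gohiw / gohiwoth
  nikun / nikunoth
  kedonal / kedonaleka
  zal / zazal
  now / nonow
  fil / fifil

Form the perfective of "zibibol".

zibiboleka

now and gohiw both end in -w yet inflect differently (nonow, gohiwoth), so the final letter is not what conditions the rule; the number of vowels is.
"zibibol" has 3 vowels. The stems with 3 vowels (kedonal → kedonaleka, lefimaw → lefimaweka) add -eka.
The other patterns: stems with 1 vowel repeat the first consonant+vowel as a prefix; stems with 2 vowels add -oth.
So zibibol → zibiboleka.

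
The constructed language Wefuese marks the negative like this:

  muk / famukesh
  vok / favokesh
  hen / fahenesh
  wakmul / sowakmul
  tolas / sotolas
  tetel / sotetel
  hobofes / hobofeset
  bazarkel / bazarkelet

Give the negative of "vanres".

tolas and hobofes both end in -s yet inflect differently (sotolas, hobofeset), so the final letter is not what conditions the rule; the number of vowels is.
"vanres" has 2 vowels. The stems with 2 vowels (wakmul → sowakmul, tolas → sotolas, tetel → sotetel) add the prefix so-.
The other patterns: stems with 1 vowel add fa- … -esh around the stem; stems with 3 vowels add -et.
So vanres → sovanres.

sovanres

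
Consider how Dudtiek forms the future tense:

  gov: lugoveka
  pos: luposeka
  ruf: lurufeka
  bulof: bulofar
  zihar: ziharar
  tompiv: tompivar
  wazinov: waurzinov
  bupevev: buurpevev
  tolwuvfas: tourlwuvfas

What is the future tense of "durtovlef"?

ruf and bulof both end in -f yet inflect differently (lurufeka, bulofar), so the final letter is not what conditions the rule; the number of vowels is.
"durtovlef" has 3 vowels. The stems with 3 vowels (wazinov → waurzinov, bupevev → buurpevev, tolwuvfas → tourlwuvfas) insert -ur- after the first vowel.
So durtovlef → duurrtovlef.

duurrtovlef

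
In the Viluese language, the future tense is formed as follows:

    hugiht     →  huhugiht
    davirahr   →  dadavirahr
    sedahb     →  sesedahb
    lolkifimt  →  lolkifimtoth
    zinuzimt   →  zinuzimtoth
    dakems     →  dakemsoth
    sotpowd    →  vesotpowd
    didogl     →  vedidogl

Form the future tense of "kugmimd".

kugmimdoth

hugiht and lolkifimt both end in -t yet inflect differently (huhugiht, lolkifimtoth), so the final letter is not what conditions the rule; the second-to-last letter is.
"kugmimd" has second-to-last letter 'm'. The stems whose second-to-last letter is 'm' (lolkifimt → lolkifimtoth, zinuzimt → zinuzimtoth, dakems → dakemsoth) add -oth.
The other patterns: stems whose second-to-last letter is 'h' repeat the first consonant+vowel as a prefix; stems whose second-to-last letter is 'g' or 'w' add the prefix ve-.
So kugmimd → kugmimdoth.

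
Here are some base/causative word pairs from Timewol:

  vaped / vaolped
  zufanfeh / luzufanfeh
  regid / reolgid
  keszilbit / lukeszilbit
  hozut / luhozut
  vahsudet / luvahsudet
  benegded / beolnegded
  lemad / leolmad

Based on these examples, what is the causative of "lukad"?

luolkad

benegded and vahsudet both have last vowel 'e' yet inflect differently (beolnegded, luvahsudet), so the last vowel is not what conditions the rule; the final letter is.
"lukad" ends in -d. The stems ending in -d (lemad → leolmad, benegded → beolnegded, regid → reolgid) insert -ol- after the first vowel.
The other pattern: stems ending in -h or -t add the prefix lu-.
So lukad → luolkad.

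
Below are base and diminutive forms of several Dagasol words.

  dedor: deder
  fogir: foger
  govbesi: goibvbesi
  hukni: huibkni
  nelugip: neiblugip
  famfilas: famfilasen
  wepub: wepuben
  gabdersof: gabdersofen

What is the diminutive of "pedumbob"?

pedumboben

"pedumbob" ends in -b. The one such stem in the data (wepub → wepuben) adds -en, so the same rule applies.
The other patterns: stems ending in -r change the last vowel to 'e'; stems ending in -i or -p insert -ib- after the first vowel.
So pedumbob → pedumboben.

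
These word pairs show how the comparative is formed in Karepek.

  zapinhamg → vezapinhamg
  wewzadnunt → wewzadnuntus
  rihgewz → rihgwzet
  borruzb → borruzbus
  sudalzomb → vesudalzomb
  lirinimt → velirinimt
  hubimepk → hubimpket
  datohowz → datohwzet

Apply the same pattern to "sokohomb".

lirinimt and wewzadnunt both end in -t yet inflect differently (velirinimt, wewzadnuntus), so the final letter is not what conditions the rule; the second-to-last letter is.
"sokohomb" has second-to-last letter 'm'. The stems whose second-to-last letter is 'm' (lirinimt → velirinimt, zapinhamg → vezapinhamg, sudalzomb → vesudalzomb) add the prefix ve-.
The other patterns: stems whose second-to-last letter is 'p' or 'w' delete the last vowel and add -et; stems whose second-to-last letter is 'n' or 'z' add -us.
So sokohomb → vesokohomb.

vesokohomb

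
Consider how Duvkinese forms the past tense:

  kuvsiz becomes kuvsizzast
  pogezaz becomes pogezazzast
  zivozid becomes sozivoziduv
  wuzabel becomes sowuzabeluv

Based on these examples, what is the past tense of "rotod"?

kuvsiz and zivozid both have last vowel 'i' yet inflect differently (kuvsizzast, sozivoziduv), so the last vowel is not what conditions the rule; the final letter is.
"rotod" ends in -d. The one such stem in the data (zivozid → sozivoziduv) adds so- … -uv around the stem, so the same rule applies.
So rotod → sorotoduv.

sorotoduv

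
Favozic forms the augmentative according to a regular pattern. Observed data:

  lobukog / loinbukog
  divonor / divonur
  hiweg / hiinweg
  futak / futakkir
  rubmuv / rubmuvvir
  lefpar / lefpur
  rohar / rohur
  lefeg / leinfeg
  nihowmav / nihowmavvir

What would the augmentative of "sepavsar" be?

sepavsur

lobukog and divonor both have last vowel 'o' yet inflect differently (loinbukog, divonur), so the last vowel is not what conditions the rule; the final letter is.
"sepavsar" ends in -r. The stems ending in -r (divonor → divonur, rohar → rohur, lefpar → lefpur) change the last vowel to 'u'.
The other patterns: stems ending in -g insert -in- after the first vowel; stems ending in -k or -v double the final consonant and add -ir.
So sepavsar → sepavsur.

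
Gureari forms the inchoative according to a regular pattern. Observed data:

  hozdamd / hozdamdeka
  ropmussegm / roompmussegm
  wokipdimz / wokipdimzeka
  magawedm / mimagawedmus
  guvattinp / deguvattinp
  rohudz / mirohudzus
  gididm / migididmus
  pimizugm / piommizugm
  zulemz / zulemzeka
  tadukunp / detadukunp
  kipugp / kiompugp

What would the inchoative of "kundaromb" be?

pimizugm and gididm both end in -m yet inflect differently (piommizugm, migididmus), so the final letter is not what conditions the rule; the second-to-last letter is.
"kundaromb" has second-to-last letter 'm'. The stems whose second-to-last letter is 'm' (hozdamd → hozdamdeka, wokipdimz → wokipdimzeka, zulemz → zulemzeka) add -eka.
The other patterns: stems whose second-to-last letter is 'g' insert -om- after the first vowel; stems whose second-to-last letter is 'd' add mi- … -us around the stem; stems whose second-to-last letter is 'n' add the prefix de-.
So kundaromb → kundarombeka.

kundarombeka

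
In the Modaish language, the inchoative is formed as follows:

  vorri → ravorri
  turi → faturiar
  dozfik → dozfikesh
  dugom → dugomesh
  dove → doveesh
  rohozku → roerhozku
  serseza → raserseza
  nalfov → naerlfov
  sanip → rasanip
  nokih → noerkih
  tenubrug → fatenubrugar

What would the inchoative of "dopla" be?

turi and vorri both end in -i yet inflect differently (faturiar, ravorri), so the final letter is not what conditions the rule; the first letter is.
"dopla" begins with d-. The stems beginning with d- (dove → doveesh, dozfik → dozfikesh, dugom → dugomesh) add -esh.
The other patterns: stems beginning with t- add fa- … -ar around the stem; stems beginning with n- or r- insert -er- after the first vowel; stems beginning with s- or v- add the prefix ra-.
So dopla → doplaesh.

doplaesh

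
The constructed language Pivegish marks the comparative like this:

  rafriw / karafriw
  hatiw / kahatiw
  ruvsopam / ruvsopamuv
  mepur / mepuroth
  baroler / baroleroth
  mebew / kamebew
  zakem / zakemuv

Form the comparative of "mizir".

miziroth

baroler and zakem both have last vowel 'e' yet inflect differently (baroleroth, zakemuv), so the last vowel is not what conditions the rule; the final letter is.
"mizir" ends in -r. The stems ending in -r (mepur → mepuroth, baroler → baroleroth) add -oth.
The other patterns: stems ending in -m add -uv; stems ending in -w add the prefix ka-.
So mizir → miziroth.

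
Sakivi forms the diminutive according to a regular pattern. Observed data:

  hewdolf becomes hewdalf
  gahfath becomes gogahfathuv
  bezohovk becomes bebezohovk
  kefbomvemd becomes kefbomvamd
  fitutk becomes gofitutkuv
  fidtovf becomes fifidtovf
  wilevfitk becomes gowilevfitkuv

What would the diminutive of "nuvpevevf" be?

fitutk and bezohovk both end in -k yet inflect differently (gofitutkuv, bebezohovk), so the final letter is not what conditions the rule; the second-to-last letter is.
"nuvpevevf" has second-to-last letter 'v'. The stems whose second-to-last letter is 'v' (bezohovk → bebezohovk, fidtovf → fifidtovf) repeat the first consonant+vowel as a prefix.
So nuvpevevf → nunuvpevevf.

nunuvpevevf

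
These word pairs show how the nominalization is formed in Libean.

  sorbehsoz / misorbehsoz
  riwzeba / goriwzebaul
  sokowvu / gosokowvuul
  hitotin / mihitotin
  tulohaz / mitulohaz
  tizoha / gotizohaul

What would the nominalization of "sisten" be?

misisten

tulohaz and tizoha both have last vowel 'a' yet inflect differently (mitulohaz, gotizohaul), so the last vowel is not what conditions the rule; whether the stem ends in a vowel or a consonant is.
"sisten" ends in a consonant. The stems ending in a consonant (sorbehsoz → misorbehsoz, hitotin → mihitotin, tulohaz → mitulohaz) add the prefix mi-.
The other pattern: stems ending in a vowel add go- … -ul around the stem.
So sisten → misisten.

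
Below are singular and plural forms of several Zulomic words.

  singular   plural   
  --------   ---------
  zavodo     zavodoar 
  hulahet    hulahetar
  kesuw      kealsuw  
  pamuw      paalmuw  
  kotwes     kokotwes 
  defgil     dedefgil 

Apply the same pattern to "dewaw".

dealwaw

"dewaw" ends in -w. The stems ending in -w (kesuw → kealsuw, pamuw → paalmuw) insert -al- after the first vowel.
The other patterns: stems ending in -o or -t add -ar; stems ending in -l or -s repeat the first consonant+vowel as a prefix.
So dewaw → dealwaw.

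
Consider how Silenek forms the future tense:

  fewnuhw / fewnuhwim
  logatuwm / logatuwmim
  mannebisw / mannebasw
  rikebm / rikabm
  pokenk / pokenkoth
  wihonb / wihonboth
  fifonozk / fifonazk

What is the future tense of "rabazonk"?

logatuwm and rikebm both end in -m yet inflect differently (logatuwmim, rikabm), so the final letter is not what conditions the rule; the second-to-last letter is.
"rabazonk" has second-to-last letter 'n'. The stems whose second-to-last letter is 'n' (pokenk → pokenkoth, wihonb → wihonboth) add -oth.
So rabazonk → rabazonkoth.

rabazonkoth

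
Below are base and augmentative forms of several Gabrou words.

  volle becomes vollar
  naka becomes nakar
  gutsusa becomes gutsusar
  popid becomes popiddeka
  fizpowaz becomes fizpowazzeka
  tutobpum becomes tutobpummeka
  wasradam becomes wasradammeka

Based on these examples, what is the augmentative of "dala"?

naka and fizpowaz both have last vowel 'a' yet inflect differently (nakar, fizpowazzeka), so the last vowel is not what conditions the rule; whether the stem ends in a vowel or a consonant is.
"dala" ends in a vowel. The stems ending in a vowel (volle → vollar, naka → nakar, gutsusa → gutsusar) drop the final letter and add -ar.
The other pattern: stems ending in a consonant double the final consonant and add -eka.
So dala → dalar.

dalar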